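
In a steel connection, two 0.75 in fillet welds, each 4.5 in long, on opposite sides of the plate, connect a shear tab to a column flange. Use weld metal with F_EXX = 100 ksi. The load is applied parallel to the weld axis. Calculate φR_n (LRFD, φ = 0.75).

φR_n ≈ 215 kips

Effective throat t_e = 0.707 × 0.75 = 0.5302 in.
Total length L = 9 in; A_we = 0.5302 × 9 = 4.772 in².
F_nw = 0.6 F_EXX = 0.6 × 100 = 60 ksi.
φR_n = 0.75 × 60 × 4.772 = 214.8 kips.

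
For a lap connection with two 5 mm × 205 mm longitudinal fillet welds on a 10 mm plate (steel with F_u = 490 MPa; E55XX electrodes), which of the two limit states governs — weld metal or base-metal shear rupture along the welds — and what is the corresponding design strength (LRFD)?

E55XX → F_EXX = 550 MPa.
t_e = 0.707 × 5 = 3.535 mm; L = 410 mm.
Weld metal: φR_n = 0.75 × 0.6 × 550 × 3.535 × 410 × 10⁻³ = 358.7 kN.
Base metal (shear rupture): φR_n = 0.75 × 0.6 × 490 × 10 × 410 × 10⁻³ = 904.1 kN.
Governing: weld metal.

φR_n ≈ 359 kN (weld metal governs)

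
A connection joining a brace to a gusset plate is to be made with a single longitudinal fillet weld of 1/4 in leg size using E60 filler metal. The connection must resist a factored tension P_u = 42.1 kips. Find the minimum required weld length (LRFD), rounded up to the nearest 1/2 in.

L = 9 in

E60XX → F_EXX = 60 ksi.
Throat t_e = 0.707 × 0.25 = 0.1767 in.
φr_n = 0.75 × 0.6 × 60 × 0.1767 = 4.772 kips/in.
L_req = P_u / φr_n = 42.1 / 4.772 = 8.822 in total.
Round up → use L = 9 in.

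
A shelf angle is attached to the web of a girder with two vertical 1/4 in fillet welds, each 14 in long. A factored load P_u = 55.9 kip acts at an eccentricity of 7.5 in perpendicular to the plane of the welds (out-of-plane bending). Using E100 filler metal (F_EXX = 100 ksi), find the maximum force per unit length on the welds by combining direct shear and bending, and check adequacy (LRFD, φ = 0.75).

L_w = 2 × 14 = 28 in; section modulus (unit throat) S = 2 × L²/6 = 65.33 in².
Direct shear f_v = P/L_w = 55.9/28 = 1.996 kip/in.
Moment M = P × e = 55.9 × 7.5 = 419.25 kip·in; bending f_b = M/S = 6.417 kip/in.
f_max = √(f_v² + f_b²) = √(1.996² + 6.417²) = 6.72 kip/in.
φr_n = 0.75 × 0.6 × 100 × (0.707 × 0.25) = 7.954 kip/in → adequate.

f_max ≈ 6.72 kip/in; adequate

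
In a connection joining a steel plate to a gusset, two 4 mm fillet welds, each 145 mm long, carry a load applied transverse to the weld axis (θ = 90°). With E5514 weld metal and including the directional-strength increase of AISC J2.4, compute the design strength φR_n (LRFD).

E55XX → F_EXX = 550 MPa.
t_e = 0.707 × 4 = 2.828 mm; A_we = 2.828 × 290 = 820.1 mm².
Directional factor: 1.0 + 0.5 sin^1.5(90°) = 1.5.
F_nw = 0.6 × 550 × 1.5 = 495 MPa.
φR_n = 0.75 × 495 × 820.1 × 10⁻³ = 304.5 kN.

φR_n ≈ 304 kN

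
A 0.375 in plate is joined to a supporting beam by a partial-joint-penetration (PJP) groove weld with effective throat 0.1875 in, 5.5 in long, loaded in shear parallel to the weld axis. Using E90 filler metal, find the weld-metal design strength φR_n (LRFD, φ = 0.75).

φR_n ≈ 41.8 kips

E90XX → F_EXX = 90 ksi.
Effective throat (given) t_e = 0.1875 in.
A_we = 0.1875 × 5.5 = 1.031 in².
F_nw = 0.6 F_EXX = 54 ksi.
φR_n = 0.75 × 54 × 1.031 = 41.77 kips.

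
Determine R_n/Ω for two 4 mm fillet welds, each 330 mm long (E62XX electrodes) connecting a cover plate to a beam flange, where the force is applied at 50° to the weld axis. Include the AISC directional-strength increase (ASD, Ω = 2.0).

E62XX → F_EXX = 620 MPa.
t_e = 0.707 × 4 = 2.828 mm; A_we = 2.828 × 660 = 1866 mm².
Directional factor: 1.0 + 0.5 sin^1.5(50°) = 1.335.
F_nw = 0.6 × 620 × 1.335 = 496.7 MPa.
R_n/Ω = (496.7 × 1866) / 2.0 × 10⁻³ = 463.5 kN.

R_n/Ω ≈ 464 kN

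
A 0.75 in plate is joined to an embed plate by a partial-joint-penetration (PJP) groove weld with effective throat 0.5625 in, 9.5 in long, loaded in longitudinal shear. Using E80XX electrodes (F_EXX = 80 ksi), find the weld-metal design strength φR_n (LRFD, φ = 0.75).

φR_n ≈ 192 kip

Effective throat (given) t_e = 0.5625 in.
A_we = 0.5625 × 9.5 = 5.344 in².
F_nw = 0.6 F_EXX = 48 ksi.
φR_n = 0.75 × 48 × 5.344 = 192.4 kip.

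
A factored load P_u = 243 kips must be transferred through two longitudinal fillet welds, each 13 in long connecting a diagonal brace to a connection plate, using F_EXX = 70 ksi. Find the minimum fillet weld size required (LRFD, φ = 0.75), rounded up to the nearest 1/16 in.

Total weld length L = 26 in.
Required throat t_e = P_u / (φ × 0.6 F_EXX × L) = 243 / (0.75 × 0.6 × 70 × 26) = 0.2967 in.
Required leg w = t_e / 0.707 = 0.4197 in → use 7/16 in.

w = 7/16 in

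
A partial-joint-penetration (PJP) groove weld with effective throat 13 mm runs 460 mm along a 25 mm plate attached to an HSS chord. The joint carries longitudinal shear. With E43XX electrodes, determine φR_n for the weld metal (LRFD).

E43XX → F_EXX = 430 MPa.
Effective throat (given) t_e = 13 mm.
A_we = 13 × 460 = 5980 mm².
F_nw = 0.6 F_EXX = 258 MPa.
φR_n = 0.75 × 258 × 5980 × 10⁻³ = 1157 kN.

φR_n ≈ 1160 kN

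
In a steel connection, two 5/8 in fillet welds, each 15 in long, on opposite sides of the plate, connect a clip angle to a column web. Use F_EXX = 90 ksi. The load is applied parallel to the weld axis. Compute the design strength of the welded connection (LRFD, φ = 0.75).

Effective throat t_e = 0.707 × 0.625 = 0.4419 in.
Total length L = 30 in; A_we = 0.4419 × 30 = 13.26 in².
F_nw = 0.6 F_EXX = 0.6 × 90 = 54 ksi.
φR_n = 0.75 × 54 × 13.26 = 536.9 kips.

φR_n ≈ 537 kips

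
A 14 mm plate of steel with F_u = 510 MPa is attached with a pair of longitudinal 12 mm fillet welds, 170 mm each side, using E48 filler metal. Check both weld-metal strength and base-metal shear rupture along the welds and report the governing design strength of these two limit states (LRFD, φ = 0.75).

φR_n ≈ 623 kN (weld metal governs)

E48XX → F_EXX = 480 MPa.
t_e = 0.707 × 12 = 8.484 mm; L = 340 mm.
Weld metal: φR_n = 0.75 × 0.6 × 480 × 8.484 × 340 × 10⁻³ = 623.1 kN.
Base metal (shear rupture): φR_n = 0.75 × 0.6 × 510 × 14 × 340 × 10⁻³ = 1092 kN.
Governing: weld metal.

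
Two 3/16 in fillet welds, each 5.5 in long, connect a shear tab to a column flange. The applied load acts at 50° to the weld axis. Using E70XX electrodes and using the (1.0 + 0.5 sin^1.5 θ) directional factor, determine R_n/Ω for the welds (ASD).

E70XX → F_EXX = 70 ksi.
t_e = 0.707 × 0.1875 = 0.1326 in; A_we = 0.1326 × 11 = 1.458 in².
Directional factor: 1.0 + 0.5 sin^1.5(50°) = 1.335.
F_nw = 0.6 × 70 × 1.335 = 56.08 ksi.
R_n/Ω = (56.08 × 1.458) / 2.0 = 40.89 kip.

R_n/Ω ≈ 40.9 kip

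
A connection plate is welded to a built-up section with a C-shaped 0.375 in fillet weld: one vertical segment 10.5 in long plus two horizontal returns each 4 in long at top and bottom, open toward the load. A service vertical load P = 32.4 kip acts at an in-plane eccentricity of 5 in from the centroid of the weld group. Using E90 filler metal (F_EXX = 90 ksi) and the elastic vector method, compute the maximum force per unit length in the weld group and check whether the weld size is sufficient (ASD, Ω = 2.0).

Total weld length L_w = 18.5 in. Treat welds as unit-width lines.
Centroid: x̄ = 2×4×2 / 18.5 = 0.8649 in from the vertical weld.
Polar moment about centroid: J = I_x + I_y = [10.5³/12 + 2×4×5.25²] + [10.5×0.8649² + 2(4³/12 + 4×1.135²)] = 345.8 in³.
Direct shear f_v = P/L_w = 32.4 / 18.5 = 1.751 kip/in (vertical).
Torsion M = P·e = 32.4 × 5 = 162 kip·in.
Critical point at (x, y) = (3.135, 5.25) from centroid. f_tx = M·y/J = 2.46 kip/in; f_ty = M·x/J = 1.469 kip/in.
Resultant f_max = √[f_tx² + (f_v + f_ty)²] = √[2.46² + (1.751 + 1.469)²] = 4.052 kip/in.
Capacity per unit length: r_n/Ω = (1/2.0) × 0.6 × 90 × (0.707 × 0.375) = 7.158 kip/in.
4.052 ≤ 7.158 → adequate.

f_max ≈ 4.05 kip/in; adequate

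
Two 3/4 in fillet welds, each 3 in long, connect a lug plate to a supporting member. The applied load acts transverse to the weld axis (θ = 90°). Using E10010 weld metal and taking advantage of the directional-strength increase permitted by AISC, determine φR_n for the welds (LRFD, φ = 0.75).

E100XX → F_EXX = 100 ksi.
t_e = 0.707 × 0.75 = 0.5302 in; A_we = 0.5302 × 6 = 3.181 in².
Directional factor: 1.0 + 0.5 sin^1.5(90°) = 1.5.
F_nw = 0.6 × 100 × 1.5 = 90 ksi.
φR_n = 0.75 × 90 × 3.181 = 214.8 kip.

φR_n ≈ 215 kip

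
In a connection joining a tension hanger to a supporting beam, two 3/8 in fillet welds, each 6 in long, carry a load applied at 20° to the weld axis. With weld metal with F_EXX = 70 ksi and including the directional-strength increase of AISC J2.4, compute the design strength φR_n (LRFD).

φR_n ≈ 110 kip

t_e = 0.707 × 0.375 = 0.2651 in; A_we = 0.2651 × 12 = 3.181 in².
Directional factor: 1.0 + 0.5 sin^1.5(20°) = 1.1.
F_nw = 0.6 × 70 × 1.1 = 46.2 ksi.
φR_n = 0.75 × 46.2 × 3.181 = 110.2 kip.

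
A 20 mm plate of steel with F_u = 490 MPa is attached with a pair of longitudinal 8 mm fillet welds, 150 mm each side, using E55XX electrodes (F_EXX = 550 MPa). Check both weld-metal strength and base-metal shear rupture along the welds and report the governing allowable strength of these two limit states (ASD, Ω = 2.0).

R_n/Ω ≈ 280 kN (weld metal governs)

t_e = 0.707 × 8 = 5.656 mm; L = 300 mm.
Weld metal: R_n/Ω = (1/2.0) × 0.6 × 550 × 5.656 × 300 × 10⁻³ = 280 kN.
Base metal (shear rupture): R_n/Ω = (1/2.0) × 0.6 × 490 × 20 × 300 × 10⁻³ = 882 kN.
Governing: weld metal.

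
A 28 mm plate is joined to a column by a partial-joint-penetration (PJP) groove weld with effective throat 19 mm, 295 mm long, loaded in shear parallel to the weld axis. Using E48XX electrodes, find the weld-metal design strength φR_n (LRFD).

φR_n ≈ 1210 kN

E48XX → F_EXX = 480 MPa.
Effective throat (given) t_e = 19 mm.
A_we = 19 × 295 = 5605 mm².
F_nw = 0.6 F_EXX = 288 MPa.
φR_n = 0.75 × 288 × 5605 × 10⁻³ = 1211 kN.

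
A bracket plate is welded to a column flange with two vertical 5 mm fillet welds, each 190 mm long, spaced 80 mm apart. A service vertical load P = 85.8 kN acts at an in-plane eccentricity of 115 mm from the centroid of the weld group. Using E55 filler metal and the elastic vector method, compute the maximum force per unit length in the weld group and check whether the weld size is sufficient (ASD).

f_max ≈ 700 N/mm; NOT adequate

E55XX → F_EXX = 550 MPa.
Total weld length L_w = 380 mm. Treat welds as unit-width lines.
Polar moment about centroid: J = 2[d³/12 + d(b/2)²] = 2[190³/12 + 190×40²] = 1751000 mm³.
Direct shear f_v = P/L_w = 85.8×10³ / 380 = 225.8 N/mm (vertical).
Torsion M = P·e = 85.8×10³ × 115 = 9867000 N·mm.
Critical point at (x, y) = (40, 95) from centroid. f_tx = M·y/J = 535.3 N/mm; f_ty = M·x/J = 225.4 N/mm.
Resultant f_max = √[f_tx² + (f_v + f_ty)²] = √[535.3² + (225.8 + 225.4)²] = 700.1 N/mm.
Capacity per unit length: r_n/Ω = (1/2.0) × 0.6 × 550 × (0.707 × 5) = 583.3 N/mm.
700.1 > 583.3 → NOT adequate.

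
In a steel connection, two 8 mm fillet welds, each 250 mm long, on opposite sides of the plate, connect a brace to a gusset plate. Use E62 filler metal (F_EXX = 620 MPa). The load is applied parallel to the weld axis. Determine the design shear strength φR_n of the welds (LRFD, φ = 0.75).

φR_n ≈ 789 kN

Effective throat t_e = 0.707 × 8 = 5.656 mm.
Total length L = 500 mm; A_we = 5.656 × 500 = 2828 mm².
F_nw = 0.6 F_EXX = 0.6 × 620 = 372 MPa.
φR_n = 0.75 × 372 × 2828 × 10⁻³ = 789 kN.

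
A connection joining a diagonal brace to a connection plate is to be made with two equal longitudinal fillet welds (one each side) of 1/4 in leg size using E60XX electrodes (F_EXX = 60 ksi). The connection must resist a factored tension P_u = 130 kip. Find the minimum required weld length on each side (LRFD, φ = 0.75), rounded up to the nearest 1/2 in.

Throat t_e = 0.707 × 0.25 = 0.1767 in.
φr_n = 0.75 × 0.6 × 60 × 0.1767 = 4.772 kip/in.
L_req = P_u / φr_n = 130 / 4.772 = 27.24 in total.
Per side: 27.24 / 2 = 13.62 in.
Round up → use L = 14 in on each side.

L = 14 in on each side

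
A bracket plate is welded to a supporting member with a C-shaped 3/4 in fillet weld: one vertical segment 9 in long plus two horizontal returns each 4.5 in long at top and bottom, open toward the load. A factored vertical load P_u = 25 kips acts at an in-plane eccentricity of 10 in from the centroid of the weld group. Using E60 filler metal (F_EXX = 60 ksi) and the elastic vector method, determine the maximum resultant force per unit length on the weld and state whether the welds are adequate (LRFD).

f_max ≈ 5.94 kip/in; adequate

Total weld length L_w = 18 in. Treat welds as unit-width lines.
Centroid: x̄ = 2×4.5×2.25 / 18 = 1.125 in from the vertical weld.
Polar moment about centroid: J = I_x + I_y = [9³/12 + 2×4.5×4.5²] + [9×1.125² + 2(4.5³/12 + 4.5×1.125²)] = 281 in³.
Direct shear f_v = P/L_w = 25 / 18 = 1.389 kip/in (vertical).
Torsion M = P·e = 25 × 10 = 250 kip·in.
Critical point at (x, y) = (3.375, 4.5) from centroid. f_tx = M·y/J = 4.004 kip/in; f_ty = M·x/J = 3.003 kip/in.
Resultant f_max = √[f_tx² + (f_v + f_ty)²] = √[4.004² + (1.389 + 3.003)²] = 5.943 kip/in.
Capacity per unit length: φr_n = 0.75 × 0.6 × 60 × (0.707 × 0.75) = 14.32 kip/in.
5.943 ≤ 14.32 → adequate.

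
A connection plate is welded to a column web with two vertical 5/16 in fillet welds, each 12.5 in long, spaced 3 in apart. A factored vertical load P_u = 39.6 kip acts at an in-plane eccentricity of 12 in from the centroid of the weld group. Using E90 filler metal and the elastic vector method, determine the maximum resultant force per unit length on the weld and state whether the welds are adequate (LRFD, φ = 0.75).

E90XX → F_EXX = 90 ksi.
Total weld length L_w = 25 in. Treat welds as unit-width lines.
Polar moment about centroid: J = 2[d³/12 + d(b/2)²] = 2[12.5³/12 + 12.5×1.5²] = 381.8 in³.
Direct shear f_v = P/L_w = 39.6 / 25 = 1.584 kip/in (vertical).
Torsion M = P·e = 39.6 × 12 = 475.2 kip·in.
Critical point at (x, y) = (1.5, 6.25) from centroid. f_tx = M·y/J = 7.78 kip/in; f_ty = M·x/J = 1.867 kip/in.
Resultant f_max = √[f_tx² + (f_v + f_ty)²] = √[7.78² + (1.584 + 1.867)²] = 8.511 kip/in.
Capacity per unit length: φr_n = 0.75 × 0.6 × 90 × (0.707 × 0.3125) = 8.948 kip/in.
8.511 ≤ 8.948 → adequate.

f_max ≈ 8.51 kip/in; adequate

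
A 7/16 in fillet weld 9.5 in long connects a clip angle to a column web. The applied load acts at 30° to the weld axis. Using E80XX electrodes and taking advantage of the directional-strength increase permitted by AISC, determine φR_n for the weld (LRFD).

φR_n ≈ 124 kip

E80XX → F_EXX = 80 ksi.
t_e = 0.707 × 0.4375 = 0.3093 in; A_we = 0.3093 × 9.5 = 2.938 in².
Directional factor: 1.0 + 0.5 sin^1.5(30°) = 1.177.
F_nw = 0.6 × 80 × 1.177 = 56.49 ksi.
φR_n = 0.75 × 56.49 × 2.938 = 124.5 kip.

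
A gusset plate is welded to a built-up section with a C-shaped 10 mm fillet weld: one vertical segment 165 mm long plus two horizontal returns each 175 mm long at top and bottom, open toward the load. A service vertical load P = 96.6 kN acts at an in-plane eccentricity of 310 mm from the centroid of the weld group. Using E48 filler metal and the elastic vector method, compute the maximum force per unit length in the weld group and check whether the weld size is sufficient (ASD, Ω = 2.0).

E48XX → F_EXX = 480 MPa.
Total weld length L_w = 515 mm. Treat welds as unit-width lines.
Centroid: x̄ = 2×175×87.5 / 515 = 59.47 mm from the vertical weld.
Polar moment about centroid: J = I_x + I_y = [165³/12 + 2×175×82.5²] + [165×59.47² + 2(175³/12 + 175×28.03²)] = 4508000 mm³.
Direct shear f_v = P/L_w = 96.6×10³ / 515 = 187.6 N/mm (vertical).
Torsion M = P·e = 96.6×10³ × 310 = 29946000 N·mm.
Critical point at (x, y) = (115.5, 82.5) from centroid. f_tx = M·y/J = 548 N/mm; f_ty = M·x/J = 767.4 N/mm.
Resultant f_max = √[f_tx² + (f_v + f_ty)²] = √[548² + (187.6 + 767.4)²] = 1101 N/mm.
Capacity per unit length: r_n/Ω = (1/2.0) × 0.6 × 480 × (0.707 × 10) = 1018 N/mm.
1101 > 1018 → NOT adequate.

f_max ≈ 1100 N/mm; NOT adequate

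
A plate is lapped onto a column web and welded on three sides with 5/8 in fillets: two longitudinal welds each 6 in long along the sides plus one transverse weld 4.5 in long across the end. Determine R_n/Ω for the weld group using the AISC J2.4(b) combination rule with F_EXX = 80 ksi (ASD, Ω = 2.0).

R_n/Ω ≈ 180 kip

t_e = 0.707 × 0.625 = 0.4419 in.
R_nwl = 0.6 × 80 × 0.4419 × 12 = 254.5 kip (longitudinal, 2 welds).
R_nwt = 0.6 × 80 × 0.4419 × 4.5 = 95.44 kip (transverse, base value).
(i) R_nwl + R_nwt = 350 kip; (ii) 0.85 R_nwl + 1.5 R_nwt = 359.5 kip.
R_n = max = 359.5 kip [governs: (ii)]; R_n/Ω = 179.8 kip.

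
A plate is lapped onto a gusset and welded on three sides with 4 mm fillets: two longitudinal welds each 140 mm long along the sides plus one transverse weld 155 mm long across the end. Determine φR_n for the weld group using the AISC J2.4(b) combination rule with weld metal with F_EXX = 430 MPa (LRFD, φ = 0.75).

φR_n ≈ 257 kN

t_e = 0.707 × 4 = 2.828 mm.
R_nwl = 0.6 × 430 × 2.828 × 280 × 10⁻³ = 204.3 kN (longitudinal, 2 welds).
R_nwt = 0.6 × 430 × 2.828 × 155 × 10⁻³ = 113.1 kN (transverse, base value).
(i) R_nwl + R_nwt = 317.4 kN; (ii) 0.85 R_nwl + 1.5 R_nwt = 343.3 kN.
R_n = max = 343.3 kN [governs: (ii)]; φR_n = 257.5 kN.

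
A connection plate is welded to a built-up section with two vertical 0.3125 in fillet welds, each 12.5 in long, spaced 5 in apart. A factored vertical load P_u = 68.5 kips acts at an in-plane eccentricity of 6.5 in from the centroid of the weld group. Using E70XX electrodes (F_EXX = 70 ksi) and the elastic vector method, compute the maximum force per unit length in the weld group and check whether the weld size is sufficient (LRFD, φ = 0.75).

Total weld length L_w = 25 in. Treat welds as unit-width lines.
Polar moment about centroid: J = 2[d³/12 + d(b/2)²] = 2[12.5³/12 + 12.5×2.5²] = 481.8 in³.
Direct shear f_v = P/L_w = 68.5 / 25 = 2.74 kip/in (vertical).
Torsion M = P·e = 68.5 × 6.5 = 445.25 kip·in.
Critical point at (x, y) = (2.5, 6.25) from centroid. f_tx = M·y/J = 5.776 kip/in; f_ty = M·x/J = 2.31 kip/in.
Resultant f_max = √[f_tx² + (f_v + f_ty)²] = √[5.776² + (2.74 + 2.31)²] = 7.673 kip/in.
Capacity per unit length: φr_n = 0.75 × 0.6 × 70 × (0.707 × 0.3125) = 6.96 kip/in.
7.673 > 6.96 → NOT adequate.

f_max ≈ 7.67 kip/in; NOT adequate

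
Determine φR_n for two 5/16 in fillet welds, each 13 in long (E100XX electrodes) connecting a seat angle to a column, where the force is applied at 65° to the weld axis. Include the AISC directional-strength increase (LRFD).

φR_n ≈ 370 kip

E100XX → F_EXX = 100 ksi.
t_e = 0.707 × 0.3125 = 0.2209 in; A_we = 0.2209 × 26 = 5.744 in².
Directional factor: 1.0 + 0.5 sin^1.5(65°) = 1.431.
F_nw = 0.6 × 100 × 1.431 = 85.88 ksi.
φR_n = 0.75 × 85.88 × 5.744 = 370 kip.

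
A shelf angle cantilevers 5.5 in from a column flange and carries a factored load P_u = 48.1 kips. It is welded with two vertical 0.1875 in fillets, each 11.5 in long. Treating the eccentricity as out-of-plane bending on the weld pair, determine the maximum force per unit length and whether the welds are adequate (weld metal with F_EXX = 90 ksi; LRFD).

L_w = 2 × 11.5 = 23 in; section modulus (unit throat) S = 2 × L²/6 = 44.08 in².
Direct shear f_v = P/L_w = 48.1/23 = 2.091 kip/in.
Moment M = P × e = 48.1 × 5.5 = 264.55 kip·in; bending f_b = M/S = 6.001 kip/in.
f_max = √(f_v² + f_b²) = √(2.091² + 6.001²) = 6.355 kip/in.
φr_n = 0.75 × 0.6 × 90 × (0.707 × 0.1875) = 5.369 kip/in → NOT adequate.

f_max ≈ 6.36 kip/in; NOT adequate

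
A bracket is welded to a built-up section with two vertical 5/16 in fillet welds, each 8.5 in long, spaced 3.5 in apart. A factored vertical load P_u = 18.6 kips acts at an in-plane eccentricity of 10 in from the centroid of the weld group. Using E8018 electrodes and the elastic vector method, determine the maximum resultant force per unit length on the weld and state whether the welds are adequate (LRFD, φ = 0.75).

E80XX → F_EXX = 80 ksi.
Total weld length L_w = 17 in. Treat welds as unit-width lines.
Polar moment about centroid: J = 2[d³/12 + d(b/2)²] = 2[8.5³/12 + 8.5×1.75²] = 154.4 in³.
Direct shear f_v = P/L_w = 18.6 / 17 = 1.094 kip/in (vertical).
Torsion M = P·e = 18.6 × 10 = 186 kip·in.
Critical point at (x, y) = (1.75, 4.25) from centroid. f_tx = M·y/J = 5.119 kip/in; f_ty = M·x/J = 2.108 kip/in.
Resultant f_max = √[f_tx² + (f_v + f_ty)²] = √[5.119² + (1.094 + 2.108)²] = 6.038 kip/in.
Capacity per unit length: φr_n = 0.75 × 0.6 × 80 × (0.707 × 0.3125) = 7.954 kip/in.
6.038 ≤ 7.954 → adequate.

f_max ≈ 6.04 kip/in; adequate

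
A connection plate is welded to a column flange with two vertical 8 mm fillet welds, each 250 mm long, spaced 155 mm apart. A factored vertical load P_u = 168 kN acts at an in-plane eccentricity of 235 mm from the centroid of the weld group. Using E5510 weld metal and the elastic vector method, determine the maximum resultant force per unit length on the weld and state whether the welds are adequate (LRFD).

E55XX → F_EXX = 550 MPa.
Total weld length L_w = 500 mm. Treat welds as unit-width lines.
Polar moment about centroid: J = 2[d³/12 + d(b/2)²] = 2[250³/12 + 250×77.5²] = 5607000 mm³.
Direct shear f_v = P/L_w = 168×10³ / 500 = 336 N/mm (vertical).
Torsion M = P·e = 168×10³ × 235 = 39480000 N·mm.
Critical point at (x, y) = (77.5, 125) from centroid. f_tx = M·y/J = 880.1 N/mm; f_ty = M·x/J = 545.7 N/mm.
Resultant f_max = √[f_tx² + (f_v + f_ty)²] = √[880.1² + (336 + 545.7)²] = 1246 N/mm.
Capacity per unit length: φr_n = 0.75 × 0.6 × 550 × (0.707 × 8) = 1400 N/mm.
1246 ≤ 1400 → adequate.

f_max ≈ 1250 N/mm; adequate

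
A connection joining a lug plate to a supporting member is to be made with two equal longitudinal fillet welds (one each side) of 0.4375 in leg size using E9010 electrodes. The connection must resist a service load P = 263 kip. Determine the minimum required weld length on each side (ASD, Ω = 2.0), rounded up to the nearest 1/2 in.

E90XX → F_EXX = 90 ksi.
Throat t_e = 0.707 × 0.4375 = 0.3093 in.
r_n/Ω = (0.6 × 90 × 0.3093) / 2.0 = 8.351 kip/in.
L_req = P / (r_n/Ω) = 263 / 8.351 = 31.49 in total.
Per side: 31.49 / 2 = 15.75 in.
Round up → use L = 16 in on each side.

L = 16 in on each side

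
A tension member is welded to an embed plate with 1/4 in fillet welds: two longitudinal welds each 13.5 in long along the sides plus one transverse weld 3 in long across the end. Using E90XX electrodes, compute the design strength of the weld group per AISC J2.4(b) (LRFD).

φR_n ≈ 215 kips

E90XX → F_EXX = 90 ksi.
t_e = 0.707 × 0.25 = 0.1767 in.
R_nwl = 0.6 × 90 × 0.1767 × 27 = 257.7 kips (longitudinal, 2 welds).
R_nwt = 0.6 × 90 × 0.1767 × 3 = 28.63 kips (transverse, base value).
(i) R_nwl + R_nwt = 286.3 kips; (ii) 0.85 R_nwl + 1.5 R_nwt = 262 kips.
R_n = max = 286.3 kips [governs: (i)]; φR_n = 214.8 kips.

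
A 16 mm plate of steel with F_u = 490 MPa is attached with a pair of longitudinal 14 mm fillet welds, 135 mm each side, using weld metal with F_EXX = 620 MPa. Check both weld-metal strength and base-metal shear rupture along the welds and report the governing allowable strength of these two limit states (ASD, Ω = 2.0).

t_e = 0.707 × 14 = 9.898 mm; L = 270 mm.
Weld metal: R_n/Ω = (1/2.0) × 0.6 × 620 × 9.898 × 270 × 10⁻³ = 497.1 kN.
Base metal (shear rupture): R_n/Ω = (1/2.0) × 0.6 × 490 × 16 × 270 × 10⁻³ = 635 kN.
Governing: weld metal.

R_n/Ω ≈ 497 kN (weld metal governs)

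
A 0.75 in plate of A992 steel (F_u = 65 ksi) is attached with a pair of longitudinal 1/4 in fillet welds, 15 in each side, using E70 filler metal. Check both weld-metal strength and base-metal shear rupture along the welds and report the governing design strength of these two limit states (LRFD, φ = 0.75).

E70XX → F_EXX = 70 ksi.
t_e = 0.707 × 0.25 = 0.1767 in; L = 30 in.
Weld metal: φR_n = 0.75 × 0.6 × 70 × 0.1767 × 30 = 167 kips.
Base metal (shear rupture): φR_n = 0.75 × 0.6 × 65 × 0.75 × 30 = 658.1 kips.
Governing: weld metal.

φR_n ≈ 167 kips (weld metal governs)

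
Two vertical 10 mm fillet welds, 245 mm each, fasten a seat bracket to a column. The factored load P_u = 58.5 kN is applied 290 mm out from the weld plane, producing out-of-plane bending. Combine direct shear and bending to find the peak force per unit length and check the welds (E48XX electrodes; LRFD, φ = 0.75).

f_max ≈ 856 N/mm; adequate

E48XX → F_EXX = 480 MPa.
L_w = 2 × 245 = 490 mm; section modulus (unit throat) S = 2 × L²/6 = 20010 mm².
Direct shear f_v = P/L_w = 58.5×10³/490 = 119.4 N/mm.
Moment M = P × e = 58.5×10³ × 290 = 16965000 N·mm; bending f_b = M/S = 847.9 N/mm.
f_max = √(f_v² + f_b²) = √(119.4² + 847.9²) = 856.3 N/mm.
φr_n = 0.75 × 0.6 × 480 × (0.707 × 10) = 1527 N/mm → adequate.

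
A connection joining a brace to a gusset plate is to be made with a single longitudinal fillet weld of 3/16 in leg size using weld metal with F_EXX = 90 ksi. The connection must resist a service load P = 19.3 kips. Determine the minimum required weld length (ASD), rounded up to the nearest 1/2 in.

Throat t_e = 0.707 × 0.1875 = 0.1326 in.
r_n/Ω = (0.6 × 90 × 0.1326) / 2.0 = 3.579 kip/in.
L_req = P / (r_n/Ω) = 19.3 / 3.579 = 5.392 in total.
Round up → use L = 5.5 in.

L = 5.5 in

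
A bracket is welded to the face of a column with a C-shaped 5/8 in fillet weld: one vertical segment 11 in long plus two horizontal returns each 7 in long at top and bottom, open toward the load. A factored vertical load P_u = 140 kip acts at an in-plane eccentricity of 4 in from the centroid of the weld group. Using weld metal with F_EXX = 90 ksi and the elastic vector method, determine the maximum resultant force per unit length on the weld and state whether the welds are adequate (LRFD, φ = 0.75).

f_max ≈ 10.9 kip/in; adequate

Total weld length L_w = 25 in. Treat welds as unit-width lines.
Centroid: x̄ = 2×7×3.5 / 25 = 1.96 in from the vertical weld.
Polar moment about centroid: J = I_x + I_y = [11³/12 + 2×7×5.5²] + [11×1.96² + 2(7³/12 + 7×1.54²)] = 667 in³.
Direct shear f_v = P/L_w = 140 / 25 = 5.6 kip/in (vertical).
Torsion M = P·e = 140 × 4 = 560 kip·in.
Critical point at (x, y) = (5.04, 5.5) from centroid. f_tx = M·y/J = 4.617 kip/in; f_ty = M·x/J = 4.231 kip/in.
Resultant f_max = √[f_tx² + (f_v + f_ty)²] = √[4.617² + (5.6 + 4.231)²] = 10.86 kip/in.
Capacity per unit length: φr_n = 0.75 × 0.6 × 90 × (0.707 × 0.625) = 17.9 kip/in.
10.86 ≤ 17.9 → adequate.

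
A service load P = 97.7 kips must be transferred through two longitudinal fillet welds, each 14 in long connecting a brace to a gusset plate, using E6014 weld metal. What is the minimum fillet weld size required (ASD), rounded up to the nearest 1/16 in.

w = 5/16 in

E60XX → F_EXX = 60 ksi.
Total weld length L = 28 in.
Required throat t_e = P × Ω / (0.6 F_EXX × L) = 97.7 × 2.0 / (0.6 × 60 × 28) = 0.1938 in.
Required leg w = t_e / 0.707 = 0.2742 in → use 5/16 in.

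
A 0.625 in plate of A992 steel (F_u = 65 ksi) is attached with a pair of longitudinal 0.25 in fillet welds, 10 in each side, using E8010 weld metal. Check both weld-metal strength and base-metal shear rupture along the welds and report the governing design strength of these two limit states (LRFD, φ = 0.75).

E80XX → F_EXX = 80 ksi.
t_e = 0.707 × 0.25 = 0.1767 in; L = 20 in.
Weld metal: φR_n = 0.75 × 0.6 × 80 × 0.1767 × 20 = 127.3 kip.
Base metal (shear rupture): φR_n = 0.75 × 0.6 × 65 × 0.625 × 20 = 365.6 kip.
Governing: weld metal.

φR_n ≈ 127 kip (weld metal governs)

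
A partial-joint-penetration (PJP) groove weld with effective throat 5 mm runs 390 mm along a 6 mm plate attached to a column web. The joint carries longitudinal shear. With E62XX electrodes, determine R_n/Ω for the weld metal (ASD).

E62XX → F_EXX = 620 MPa.
Effective throat (given) t_e = 5 mm.
A_we = 5 × 390 = 1950 mm².
F_nw = 0.6 F_EXX = 372 MPa.
R_n/Ω = (372 × 1950) / 2.0 × 10⁻³ = 362.7 kN.

R_n/Ω ≈ 363 kN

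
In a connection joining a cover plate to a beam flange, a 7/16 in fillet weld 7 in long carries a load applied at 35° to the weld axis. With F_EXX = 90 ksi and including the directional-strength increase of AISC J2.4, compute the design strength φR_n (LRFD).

t_e = 0.707 × 0.4375 = 0.3093 in; A_we = 0.3093 × 7 = 2.165 in².
Directional factor: 1.0 + 0.5 sin^1.5(35°) = 1.217.
F_nw = 0.6 × 90 × 1.217 = 65.73 ksi.
φR_n = 0.75 × 65.73 × 2.165 = 106.7 kips.

φR_n ≈ 107 kips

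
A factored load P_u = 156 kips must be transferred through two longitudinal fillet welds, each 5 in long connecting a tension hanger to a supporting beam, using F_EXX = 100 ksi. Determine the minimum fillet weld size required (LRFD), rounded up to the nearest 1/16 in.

w = 1/2 in

Total weld length L = 10 in.
Required throat t_e = P_u / (φ × 0.6 F_EXX × L) = 156 / (0.75 × 0.6 × 100 × 10) = 0.3467 in.
Required leg w = t_e / 0.707 = 0.4903 in → use 1/2 in.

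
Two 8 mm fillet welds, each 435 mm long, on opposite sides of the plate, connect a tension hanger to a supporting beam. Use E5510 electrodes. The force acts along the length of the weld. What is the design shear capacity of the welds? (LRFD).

E55XX → F_EXX = 550 MPa.
Effective throat t_e = 0.707 × 8 = 5.656 mm.
Total length L = 870 mm; A_we = 5.656 × 870 = 4921 mm².
F_nw = 0.6 F_EXX = 0.6 × 550 = 330 MPa.
φR_n = 0.75 × 330 × 4921 × 10⁻³ = 1218 kN.

φR_n ≈ 1220 kN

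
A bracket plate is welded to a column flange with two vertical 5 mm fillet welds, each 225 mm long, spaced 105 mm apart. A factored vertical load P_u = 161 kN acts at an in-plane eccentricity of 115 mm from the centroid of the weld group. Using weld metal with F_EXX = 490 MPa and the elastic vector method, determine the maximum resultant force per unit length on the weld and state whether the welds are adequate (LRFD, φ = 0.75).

Total weld length L_w = 450 mm. Treat welds as unit-width lines.
Polar moment about centroid: J = 2[d³/12 + d(b/2)²] = 2[225³/12 + 225×52.5²] = 3139000 mm³.
Direct shear f_v = P/L_w = 161×10³ / 450 = 357.8 N/mm (vertical).
Torsion M = P·e = 161×10³ × 115 = 18515000 N·mm.
Critical point at (x, y) = (52.5, 112.5) from centroid. f_tx = M·y/J = 663.6 N/mm; f_ty = M·x/J = 309.7 N/mm.
Resultant f_max = √[f_tx² + (f_v + f_ty)²] = √[663.6² + (357.8 + 309.7)²] = 941.2 N/mm.
Capacity per unit length: φr_n = 0.75 × 0.6 × 490 × (0.707 × 5) = 779.5 N/mm.
941.2 > 779.5 → NOT adequate.

f_max ≈ 941 N/mm; NOT adequate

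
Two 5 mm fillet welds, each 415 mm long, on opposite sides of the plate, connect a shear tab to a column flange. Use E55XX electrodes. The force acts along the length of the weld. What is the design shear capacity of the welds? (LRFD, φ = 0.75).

E55XX → F_EXX = 550 MPa.
Effective throat t_e = 0.707 × 5 = 3.535 mm.
Total length L = 830 mm; A_we = 3.535 × 830 = 2934 mm².
F_nw = 0.6 F_EXX = 0.6 × 550 = 330 MPa.
φR_n = 0.75 × 330 × 2934 × 10⁻³ = 726.2 kN.

φR_n ≈ 726 kN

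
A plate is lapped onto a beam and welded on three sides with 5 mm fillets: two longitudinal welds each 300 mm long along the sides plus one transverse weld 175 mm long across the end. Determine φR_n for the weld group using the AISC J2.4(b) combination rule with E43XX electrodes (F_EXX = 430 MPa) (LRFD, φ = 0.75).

t_e = 0.707 × 5 = 3.535 mm.
R_nwl = 0.6 × 430 × 3.535 × 600 × 10⁻³ = 547.2 kN (longitudinal, 2 welds).
R_nwt = 0.6 × 430 × 3.535 × 175 × 10⁻³ = 159.6 kN (transverse, base value).
(i) R_nwl + R_nwt = 706.8 kN; (ii) 0.85 R_nwl + 1.5 R_nwt = 704.5 kN.
R_n = max = 706.8 kN [governs: (i)]; φR_n = 530.1 kN.

φR_n ≈ 530 kN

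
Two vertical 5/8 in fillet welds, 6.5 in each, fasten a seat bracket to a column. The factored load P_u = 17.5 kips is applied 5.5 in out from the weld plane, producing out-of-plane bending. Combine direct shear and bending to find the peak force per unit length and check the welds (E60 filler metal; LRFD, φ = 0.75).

E60XX → F_EXX = 60 ksi.
L_w = 2 × 6.5 = 13 in; section modulus (unit throat) S = 2 × L²/6 = 14.08 in².
Direct shear f_v = P/L_w = 17.5/13 = 1.346 kip/in.
Moment M = P × e = 17.5 × 5.5 = 96.25 kip·in; bending f_b = M/S = 6.834 kip/in.
f_max = √(f_v² + f_b²) = √(1.346² + 6.834²) = 6.966 kip/in.
φr_n = 0.75 × 0.6 × 60 × (0.707 × 0.625) = 11.93 kip/in → adequate.

f_max ≈ 6.97 kip/in; adequate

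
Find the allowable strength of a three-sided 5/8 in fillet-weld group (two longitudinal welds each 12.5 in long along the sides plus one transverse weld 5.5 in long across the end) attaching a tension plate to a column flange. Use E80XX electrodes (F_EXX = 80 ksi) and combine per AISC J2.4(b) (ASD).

t_e = 0.707 × 0.625 = 0.4419 in.
R_nwl = 0.6 × 80 × 0.4419 × 25 = 530.2 kip (longitudinal, 2 welds).
R_nwt = 0.6 × 80 × 0.4419 × 5.5 = 116.7 kip (transverse, base value).
(i) R_nwl + R_nwt = 646.9 kip; (ii) 0.85 R_nwl + 1.5 R_nwt = 625.7 kip.
R_n = max = 646.9 kip [governs: (i)]; R_n/Ω = 323.5 kip.

R_n/Ω ≈ 323 kip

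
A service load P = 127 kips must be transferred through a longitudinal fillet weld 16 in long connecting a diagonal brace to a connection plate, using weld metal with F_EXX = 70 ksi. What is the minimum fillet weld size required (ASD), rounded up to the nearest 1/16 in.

w = 9/16 in

Total weld length L = 16 in.
Required throat t_e = P × Ω / (0.6 F_EXX × L) = 127 × 2.0 / (0.6 × 70 × 16) = 0.378 in.
Required leg w = t_e / 0.707 = 0.5346 in → use 9/16 in.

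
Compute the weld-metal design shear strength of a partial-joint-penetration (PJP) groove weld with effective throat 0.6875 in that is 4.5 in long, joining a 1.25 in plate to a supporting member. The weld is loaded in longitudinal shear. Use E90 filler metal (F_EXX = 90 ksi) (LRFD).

Effective throat (given) t_e = 0.6875 in.
A_we = 0.6875 × 4.5 = 3.094 in².
F_nw = 0.6 F_EXX = 54 ksi.
φR_n = 0.75 × 54 × 3.094 = 125.3 kips.

φR_n ≈ 125 kips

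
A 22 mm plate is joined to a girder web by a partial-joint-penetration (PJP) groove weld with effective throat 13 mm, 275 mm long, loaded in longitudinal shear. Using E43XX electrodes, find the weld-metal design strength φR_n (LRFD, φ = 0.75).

E43XX → F_EXX = 430 MPa.
Effective throat (given) t_e = 13 mm.
A_we = 13 × 275 = 3575 mm².
F_nw = 0.6 F_EXX = 258 MPa.
φR_n = 0.75 × 258 × 3575 × 10⁻³ = 691.8 kN.

φR_n ≈ 692 kN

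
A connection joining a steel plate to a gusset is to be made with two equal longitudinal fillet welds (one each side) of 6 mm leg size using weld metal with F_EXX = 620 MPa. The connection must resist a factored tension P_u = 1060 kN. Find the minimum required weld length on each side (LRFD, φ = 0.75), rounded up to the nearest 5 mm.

L = 450 mm on each side

Throat t_e = 0.707 × 6 = 4.242 mm.
φr_n = 0.75 × 0.6 × 620 × 4.242 × 10⁻³ = 1.184 kN/mm.
L_req = P_u / φr_n = 1060 / 1.184 = 895.6 mm total.
Per side: 895.6 / 2 = 447.8 mm.
Round up → use L = 450 mm on each side.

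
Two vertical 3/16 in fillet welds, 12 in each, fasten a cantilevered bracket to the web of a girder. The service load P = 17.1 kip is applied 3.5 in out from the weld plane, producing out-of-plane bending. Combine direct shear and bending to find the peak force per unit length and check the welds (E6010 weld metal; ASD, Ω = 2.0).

E60XX → F_EXX = 60 ksi.
L_w = 2 × 12 = 24 in; section modulus (unit throat) S = 2 × L²/6 = 48 in².
Direct shear f_v = P/L_w = 17.1/24 = 0.7125 kip/in.
Moment M = P × e = 17.1 × 3.5 = 59.85 kip·in; bending f_b = M/S = 1.247 kip/in.
f_max = √(f_v² + f_b²) = √(0.7125² + 1.247²) = 1.436 kip/in.
r_n/Ω = (1/2.0) × 0.6 × 60 × (0.707 × 0.1875) = 2.386 kip/in → adequate.

f_max ≈ 1.44 kip/in; adequate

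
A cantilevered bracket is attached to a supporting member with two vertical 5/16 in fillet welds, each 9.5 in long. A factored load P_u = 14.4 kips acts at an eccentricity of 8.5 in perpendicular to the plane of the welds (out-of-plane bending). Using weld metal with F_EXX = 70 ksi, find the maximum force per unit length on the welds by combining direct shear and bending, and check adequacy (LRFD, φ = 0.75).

f_max ≈ 4.14 kip/in; adequate

L_w = 2 × 9.5 = 19 in; section modulus (unit throat) S = 2 × L²/6 = 30.08 in².
Direct shear f_v = P/L_w = 14.4/19 = 0.7579 kip/in.
Moment M = P × e = 14.4 × 8.5 = 122.4 kip·in; bending f_b = M/S = 4.069 kip/in.
f_max = √(f_v² + f_b²) = √(0.7579² + 4.069²) = 4.139 kip/in.
φr_n = 0.75 × 0.6 × 70 × (0.707 × 0.3125) = 6.96 kip/in → adequate.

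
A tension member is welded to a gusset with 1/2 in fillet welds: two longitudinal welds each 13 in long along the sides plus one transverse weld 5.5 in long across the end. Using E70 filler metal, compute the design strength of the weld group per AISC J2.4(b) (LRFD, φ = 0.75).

φR_n ≈ 351 kips

E70XX → F_EXX = 70 ksi.
t_e = 0.707 × 0.5 = 0.3535 in.
R_nwl = 0.6 × 70 × 0.3535 × 26 = 386 kips (longitudinal, 2 welds).
R_nwt = 0.6 × 70 × 0.3535 × 5.5 = 81.66 kips (transverse, base value).
(i) R_nwl + R_nwt = 467.7 kips; (ii) 0.85 R_nwl + 1.5 R_nwt = 450.6 kips.
R_n = max = 467.7 kips [governs: (i)]; φR_n = 350.8 kips.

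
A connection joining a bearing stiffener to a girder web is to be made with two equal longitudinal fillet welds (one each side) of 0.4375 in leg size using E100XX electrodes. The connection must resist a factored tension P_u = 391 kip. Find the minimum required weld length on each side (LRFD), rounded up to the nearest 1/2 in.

E100XX → F_EXX = 100 ksi.
Throat t_e = 0.707 × 0.4375 = 0.3093 in.
φr_n = 0.75 × 0.6 × 100 × 0.3093 = 13.92 kip/in.
L_req = P_u / φr_n = 391 / 13.92 = 28.09 in total.
Per side: 28.09 / 2 = 14.05 in.
Round up → use L = 14.5 in on each side.

L = 14.5 in on each side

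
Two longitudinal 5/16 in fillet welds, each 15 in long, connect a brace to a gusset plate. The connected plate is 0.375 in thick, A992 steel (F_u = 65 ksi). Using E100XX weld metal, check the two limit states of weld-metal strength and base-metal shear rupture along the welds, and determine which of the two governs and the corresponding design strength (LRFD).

E100XX → F_EXX = 100 ksi.
t_e = 0.707 × 0.3125 = 0.2209 in; L = 30 in.
Weld metal: φR_n = 0.75 × 0.6 × 100 × 0.2209 × 30 = 298.3 kip.
Base metal (shear rupture): φR_n = 0.75 × 0.6 × 65 × 0.375 × 30 = 329.1 kip.
Governing: weld metal.

φR_n ≈ 298 kip (weld metal governs)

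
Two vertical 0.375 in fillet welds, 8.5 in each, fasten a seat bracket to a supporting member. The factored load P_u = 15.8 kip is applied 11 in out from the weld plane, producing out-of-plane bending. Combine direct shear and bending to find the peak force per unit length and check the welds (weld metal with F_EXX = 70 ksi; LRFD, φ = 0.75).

L_w = 2 × 8.5 = 17 in; section modulus (unit throat) S = 2 × L²/6 = 24.08 in².
Direct shear f_v = P/L_w = 15.8/17 = 0.9294 kip/in.
Moment M = P × e = 15.8 × 11 = 173.8 kip·in; bending f_b = M/S = 7.217 kip/in.
f_max = √(f_v² + f_b²) = √(0.9294² + 7.217²) = 7.276 kip/in.
φr_n = 0.75 × 0.6 × 70 × (0.707 × 0.375) = 8.351 kip/in → adequate.

f_max ≈ 7.28 kip/in; adequate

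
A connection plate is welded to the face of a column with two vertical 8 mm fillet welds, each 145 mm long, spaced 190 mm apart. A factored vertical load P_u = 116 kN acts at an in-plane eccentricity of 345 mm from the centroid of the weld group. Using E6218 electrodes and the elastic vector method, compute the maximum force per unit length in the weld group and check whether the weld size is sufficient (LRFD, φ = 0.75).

f_max ≈ 1860 N/mm; NOT adequate

E62XX → F_EXX = 620 MPa.
Total weld length L_w = 290 mm. Treat welds as unit-width lines.
Polar moment about centroid: J = 2[d³/12 + d(b/2)²] = 2[145³/12 + 145×95²] = 3125000 mm³.
Direct shear f_v = P/L_w = 116×10³ / 290 = 400 N/mm (vertical).
Torsion M = P·e = 116×10³ × 345 = 40020000 N·mm.
Critical point at (x, y) = (95, 72.5) from centroid. f_tx = M·y/J = 928.4 N/mm; f_ty = M·x/J = 1216 N/mm.
Resultant f_max = √[f_tx² + (f_v + f_ty)²] = √[928.4² + (400 + 1216)²] = 1864 N/mm.
Capacity per unit length: φr_n = 0.75 × 0.6 × 620 × (0.707 × 8) = 1578 N/mm.
1864 > 1578 → NOT adequate.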